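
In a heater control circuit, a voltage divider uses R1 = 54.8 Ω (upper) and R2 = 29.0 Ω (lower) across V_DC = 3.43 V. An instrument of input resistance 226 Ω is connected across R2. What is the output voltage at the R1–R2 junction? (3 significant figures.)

The load sits in parallel with R2, giving an effective lower resistance R2' = R2·R_L/(R2+R_L) = 25.70 Ω.
Then V_out = V_DC · R2'/(R1 + R2') = 3.43 × 25.70/80.50 = 1.095 V.

V_out ≈ 1.10 V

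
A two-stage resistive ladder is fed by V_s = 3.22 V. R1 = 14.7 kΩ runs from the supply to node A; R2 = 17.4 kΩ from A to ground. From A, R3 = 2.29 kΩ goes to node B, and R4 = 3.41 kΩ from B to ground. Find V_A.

Node A sees R2 in parallel with the series input of stage 2, R3 + R4 = 5.700 kΩ.
R2 ‖ (R3+R4) = 4.294 kΩ.
First divider: V_A = V_s · 4.294/(14.7 + 4.294) = 0.7279 V.

V_A ≈ 0.728 V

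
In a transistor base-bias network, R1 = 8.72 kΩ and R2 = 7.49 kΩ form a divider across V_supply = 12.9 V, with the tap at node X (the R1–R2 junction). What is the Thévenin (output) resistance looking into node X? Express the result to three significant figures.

With V_supply suppressed (replaced by a short), R_th = R1 ‖ R2 = (8.720 × 7.49)/(8.720 + 7.49) = 4.029 kΩ.

R_th ≈ 4.03 kΩ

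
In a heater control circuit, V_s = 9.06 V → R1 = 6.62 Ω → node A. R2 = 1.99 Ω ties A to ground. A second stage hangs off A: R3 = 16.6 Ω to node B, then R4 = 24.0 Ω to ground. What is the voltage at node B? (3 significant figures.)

Node A sees R2 in parallel with the series input of stage 2, R3 + R4 = 40.60 Ω.
R2 ‖ (R3+R4) = 1.897 Ω.
V_A = 9.06 × 1.897/(6.62 + 1.897) = 2.018 V.
Then the unloaded second divider: V_B = V_A × R4/(R3+R4) = 2.018 × 0.5911 = 1.193 V.

V_B ≈ 1.19 V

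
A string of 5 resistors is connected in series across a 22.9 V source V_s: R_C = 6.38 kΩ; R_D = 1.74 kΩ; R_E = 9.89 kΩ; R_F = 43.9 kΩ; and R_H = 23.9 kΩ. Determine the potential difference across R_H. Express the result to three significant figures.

ΣR = 6.38 + 1.74 + 9.89 + 43.9 + 23.9 = 85.81 kΩ.
V = V_s · R/ΣR = 22.9 × 0.2785 = 6.378 V.

V ≈ 6.38 V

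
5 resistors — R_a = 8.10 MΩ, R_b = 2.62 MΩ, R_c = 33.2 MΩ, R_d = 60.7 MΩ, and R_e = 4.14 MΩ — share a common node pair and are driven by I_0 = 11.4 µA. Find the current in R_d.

I ≈ 0.237 µA

Conductances: ΣG = 1/8.10 + 1/2.62 + 1/33.2 + 1/60.7 + 1/4.14 = 0.7933 (1/MΩ).
Current divider: I(R_d) = I_0 · G_k/ΣG = 11.4 × (0.01647/0.7933) = 11.4 × 0.02077 = 0.2368 µA.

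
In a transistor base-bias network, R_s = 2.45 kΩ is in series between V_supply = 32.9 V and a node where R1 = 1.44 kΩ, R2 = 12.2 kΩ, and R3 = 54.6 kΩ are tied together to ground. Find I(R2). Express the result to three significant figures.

I ≈ 0.915 mA

Combine the parallel branches: R_p = (1/1.44 + 1/12.2 + 1/54.6)⁻¹ = 1.258 kΩ.
Node voltage V_A = V_supply · R_p/(R_s + R_p) = 32.9 × 0.3393 = 11.16 V.
Branch current I = V_A/R2 = 11.16/12.2 = 0.9150 mA.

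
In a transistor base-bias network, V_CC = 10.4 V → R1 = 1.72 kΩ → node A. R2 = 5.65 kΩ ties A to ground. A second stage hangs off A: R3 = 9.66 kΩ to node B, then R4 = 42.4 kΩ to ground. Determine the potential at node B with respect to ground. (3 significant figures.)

The second stage (R3 + R4 = 52.06 kΩ) loads node A in parallel with R2.
Effective lower resistance at A: R2 ‖ 52.06 = 5.097 kΩ.
So V_A = 10.4 × 0.7477 = 7.776 V.
Then the unloaded second divider: V_B = V_A × R4/(R3+R4) = 7.776 × 0.8144 = 6.333 V.

V_B ≈ 6.33 V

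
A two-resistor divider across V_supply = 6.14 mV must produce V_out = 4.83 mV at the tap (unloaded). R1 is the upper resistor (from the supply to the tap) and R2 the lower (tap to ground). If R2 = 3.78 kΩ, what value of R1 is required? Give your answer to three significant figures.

V_out/V_supply = R2/(R1+R2) = 0.7866.
So R1 = R2 · (V_supply/V_out − 1) = 3.78 × (6.14/4.83 − 1) = 3.78 × 0.2712 = 1.025 kΩ.

R1 ≈ 1.03 kΩ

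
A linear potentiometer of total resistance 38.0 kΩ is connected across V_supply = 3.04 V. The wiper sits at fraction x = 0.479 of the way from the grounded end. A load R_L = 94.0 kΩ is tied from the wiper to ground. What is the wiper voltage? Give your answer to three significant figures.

V_out ≈ 1.32 V

The pot divides into 19.80 kΩ above the wiper and 18.20 kΩ below.
Lower segment in parallel with the load: 18.20 ‖ 94.0 = 15.25 kΩ.
Loaded-divider output: V_out = 3.04 × 0.4351 = 1.323 V.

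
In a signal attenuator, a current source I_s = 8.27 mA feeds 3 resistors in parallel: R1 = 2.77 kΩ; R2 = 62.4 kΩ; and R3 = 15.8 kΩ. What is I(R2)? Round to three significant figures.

ΣG = 1/2.77 + 1/62.4 + 1/15.8 = 0.4403.
R2 takes the fraction G_k/ΣG = 0.01603/0.4403 = 0.03639, so I = 8.27 × 0.03639 = 0.3010 mA.

I ≈ 0.301 mA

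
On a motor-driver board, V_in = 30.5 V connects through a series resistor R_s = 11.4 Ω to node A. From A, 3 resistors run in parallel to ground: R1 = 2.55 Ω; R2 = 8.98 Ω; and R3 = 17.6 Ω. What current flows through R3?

I ≈ 0.235 A

Parallel bank: R_p = 1/(1/2.55 + 1/8.98 + 1/17.6) = 1.785 Ω.
V_A by voltage divider: V_A = 30.5 × 1.785/(11.4 + 1.785) = 4.128 V.
I(R3) = V_A / R3 = 4.128/17.6 = 0.2346 A.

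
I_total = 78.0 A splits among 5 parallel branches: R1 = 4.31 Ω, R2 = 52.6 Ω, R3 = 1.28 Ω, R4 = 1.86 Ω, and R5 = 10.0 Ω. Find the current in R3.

I ≈ 36.5 A

Total conductance ΣG = 1/4.31 + 1/52.6 + 1/1.28 + 1/1.86 + 1/10.0 = 1.670 (units of 1/Ω).
By the current-divider rule, I = I_total · G_k/ΣG = 78.0 × 0.4678 = 36.49 A.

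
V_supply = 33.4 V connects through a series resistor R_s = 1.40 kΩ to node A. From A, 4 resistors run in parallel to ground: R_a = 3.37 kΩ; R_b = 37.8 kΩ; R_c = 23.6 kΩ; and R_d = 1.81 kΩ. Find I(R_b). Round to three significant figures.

Parallel bank: R_p = 1/(1/3.37 + 1/37.8 + 1/23.6 + 1/1.81) = 1.089 kΩ.
V_A by voltage divider: V_A = 33.4 × 1.089/(1.40 + 1.089) = 14.62 V.
I(R_b) = V_A / R_b = 14.62/37.8 = 0.3866 mA.
(Equivalently: I_total = 13.42 mA, then current-divider fraction G_k/ΣG = 0.02882.)

I ≈ 0.387 mA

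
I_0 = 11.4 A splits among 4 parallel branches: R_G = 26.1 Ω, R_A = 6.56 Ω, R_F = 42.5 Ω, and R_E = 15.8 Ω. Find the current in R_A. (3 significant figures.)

ΣG = 1/26.1 + 1/6.56 + 1/42.5 + 1/15.8 = 0.2776.
Current divider: I(R_A) = I_0 · G_k/ΣG = 11.4 × (0.1524/0.2776) = 11.4 × 0.5492 = 6.261 A.

I ≈ 6.26 A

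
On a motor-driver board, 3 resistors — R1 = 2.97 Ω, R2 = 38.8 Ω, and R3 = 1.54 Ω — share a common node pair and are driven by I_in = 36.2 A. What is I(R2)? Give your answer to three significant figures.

Total conductance ΣG = 1/2.97 + 1/38.8 + 1/1.54 = 1.012 (units of 1/Ω).
R2 takes the fraction G_k/ΣG = 0.02577/1.012 = 0.02547, so I = 36.2 × 0.02547 = 0.9221 A.

I ≈ 0.922 A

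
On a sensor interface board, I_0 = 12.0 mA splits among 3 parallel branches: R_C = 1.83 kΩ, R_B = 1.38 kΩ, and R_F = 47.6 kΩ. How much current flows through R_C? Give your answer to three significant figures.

ΣG = 1/1.83 + 1/1.38 + 1/47.6 = 1.292.
Current divider: I(R_C) = I_0 · G_k/ΣG = 12.0 × (0.5464/1.292) = 12.0 × 0.4229 = 5.075 mA.

I ≈ 5.07 mA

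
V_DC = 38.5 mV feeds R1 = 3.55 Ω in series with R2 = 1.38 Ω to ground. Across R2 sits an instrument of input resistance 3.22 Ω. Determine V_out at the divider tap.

V_out ≈ 8.24 mV

First combine the lower leg with the load: R2 ‖ R_L = 0.9660 Ω.
Voltage divider with the loaded lower leg: V_out = 38.5 × 0.9660/(3.55 + 0.9660) = 38.5 × 0.2139 = 8.235 mV.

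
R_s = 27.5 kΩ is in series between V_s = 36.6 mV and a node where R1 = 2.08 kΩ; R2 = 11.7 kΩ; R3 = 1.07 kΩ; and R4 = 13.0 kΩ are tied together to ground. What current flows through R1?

Parallel bank: R_p = 1/(1/2.08 + 1/11.7 + 1/1.07 + 1/13.0) = 0.6338 kΩ.
Node voltage V_A = V_s · R_p/(R_s + R_p) = 36.6 × 0.02253 = 0.8245 mV.
Branch current I = V_A/R1 = 0.8245/2.08 = 0.3964 µA.

I ≈ 0.396 µA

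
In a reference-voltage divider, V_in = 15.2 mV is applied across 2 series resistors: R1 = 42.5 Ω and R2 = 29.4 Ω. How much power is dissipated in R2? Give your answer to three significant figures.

The common current is I = 15.2/71.90 = 0.2114 mA.
P(R2) = I²·R2 = (0.2114)² × 29.4 = 1.314 µW.

P ≈ 1.31 µW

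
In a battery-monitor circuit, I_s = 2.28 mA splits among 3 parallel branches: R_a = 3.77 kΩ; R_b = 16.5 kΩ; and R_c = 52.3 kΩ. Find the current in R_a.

I ≈ 1.75 mA

Conductances: ΣG = 1/3.77 + 1/16.5 + 1/52.3 = 0.3450 (1/kΩ).
Current divider: I(R_a) = I_s · G_k/ΣG = 2.28 × (0.2653/0.3450) = 2.28 × 0.7689 = 1.753 mA.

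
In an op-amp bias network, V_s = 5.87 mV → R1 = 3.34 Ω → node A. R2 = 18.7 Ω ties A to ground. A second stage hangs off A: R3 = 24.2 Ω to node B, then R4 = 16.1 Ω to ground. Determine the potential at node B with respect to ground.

V_B ≈ 1.86 mV

Node A sees R2 in parallel with the series input of stage 2, R3 + R4 = 40.30 Ω.
Effective lower resistance at A: R2 ‖ 40.30 = 12.77 Ω.
So V_A = 5.87 × 0.7927 = 4.653 mV.
Then the unloaded second divider: V_B = V_A × R4/(R3+R4) = 4.653 × 0.3995 = 1.859 mV.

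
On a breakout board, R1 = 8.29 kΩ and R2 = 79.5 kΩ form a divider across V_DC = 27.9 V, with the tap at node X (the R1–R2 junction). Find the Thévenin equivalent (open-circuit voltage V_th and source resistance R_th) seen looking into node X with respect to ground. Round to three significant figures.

With X open, the divider is unloaded: V_th = 27.9 × 79.5/87.79 = 25.27 V.
Looking into X with the source shorted: R_th = R1·R2/(R1+R2) = 8.290 × 79.5/87.79 = 7.507 kΩ.

V_th ≈ 25.3 V, R_th ≈ 7.51 kΩ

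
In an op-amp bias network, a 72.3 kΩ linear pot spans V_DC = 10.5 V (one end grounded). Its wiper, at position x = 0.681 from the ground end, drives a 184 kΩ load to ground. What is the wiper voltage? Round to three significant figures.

V_out ≈ 6.59 V

Split the track: R_lower = x·R_p = 49.24 kΩ, R_upper = (1−x)·R_p = 23.06 kΩ.
Lower segment in parallel with the load: 49.24 ‖ 184 = 38.84 kΩ.
Then V_out = V_DC · 38.84/(23.06 + 38.84) = 6.588 V.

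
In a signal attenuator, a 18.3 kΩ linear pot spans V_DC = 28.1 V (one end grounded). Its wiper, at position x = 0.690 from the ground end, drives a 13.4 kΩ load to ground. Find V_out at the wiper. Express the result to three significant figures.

V_out ≈ 15.0 V

The pot divides into 5.673 kΩ above the wiper and 12.63 kΩ below.
Lower segment in parallel with the load: 12.63 ‖ 13.4 = 6.501 kΩ.
V_out = 28.1 × 6.501/(5.673 + 6.501) = 15.01 V.
(Unloaded: V_out = x·V_DC = 19.4 V.)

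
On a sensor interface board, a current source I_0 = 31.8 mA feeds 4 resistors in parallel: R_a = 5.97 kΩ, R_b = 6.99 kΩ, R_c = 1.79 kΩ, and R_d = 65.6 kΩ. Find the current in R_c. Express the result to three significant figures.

I ≈ 20.1 mA

ΣG = 1/5.97 + 1/6.99 + 1/1.79 + 1/65.6 = 0.8845.
By the current-divider rule, I = I_0 · G_k/ΣG = 31.8 × 0.6316 = 20.09 mA.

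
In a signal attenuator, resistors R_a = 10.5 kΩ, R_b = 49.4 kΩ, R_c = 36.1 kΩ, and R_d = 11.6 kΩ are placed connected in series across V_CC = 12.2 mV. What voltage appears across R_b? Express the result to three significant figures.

V ≈ 5.60 mV

ΣR = 10.5 + 49.4 + 36.1 + 11.6 = 107.6 kΩ.
Voltage divider: V = V_CC · (49.40 / 107.6) = 12.2 × 0.4591 = 5.601 mV.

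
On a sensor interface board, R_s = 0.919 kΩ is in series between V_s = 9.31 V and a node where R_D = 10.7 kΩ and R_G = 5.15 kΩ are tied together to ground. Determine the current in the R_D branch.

I ≈ 0.688 mA

Parallel bank: R_p = 1/(1/10.7 + 1/5.15) = 3.477 kΩ.
Node voltage V_A = V_s · R_p/(R_s + R_p) = 9.31 × 0.7909 = 7.364 V.
Branch current I = V_A/R_D = 7.364/10.7 = 0.6882 mA.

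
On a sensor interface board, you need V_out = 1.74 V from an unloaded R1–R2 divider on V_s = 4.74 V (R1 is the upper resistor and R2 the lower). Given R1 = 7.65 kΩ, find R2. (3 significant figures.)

R2 ≈ 4.44 kΩ

V_out/V_s = R2/(R1+R2) = 0.3671.
R2 = R1 · 0.3671/(1 − 0.3671) = 4.437 kΩ.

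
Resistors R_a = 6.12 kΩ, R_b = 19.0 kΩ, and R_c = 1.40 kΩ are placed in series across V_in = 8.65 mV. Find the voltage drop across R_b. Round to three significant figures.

V ≈ 6.20 mV

Series total: ΣR = 6.12 + 19.0 + 1.40 = 26.52 kΩ.
By the voltage-divider rule, V = 8.65 × 19.00/26.52 = 6.197 mV.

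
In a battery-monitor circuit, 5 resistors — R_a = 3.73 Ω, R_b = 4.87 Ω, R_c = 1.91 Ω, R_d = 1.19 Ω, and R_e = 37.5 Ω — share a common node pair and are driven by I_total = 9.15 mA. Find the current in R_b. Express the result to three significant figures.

I ≈ 1.01 mA

Conductances: ΣG = 1/3.73 + 1/4.87 + 1/1.91 + 1/1.19 + 1/37.5 = 1.864 (1/Ω).
R_b takes the fraction G_k/ΣG = 0.2053/1.864 = 0.1102, so I = 9.15 × 0.1102 = 1.008 mA.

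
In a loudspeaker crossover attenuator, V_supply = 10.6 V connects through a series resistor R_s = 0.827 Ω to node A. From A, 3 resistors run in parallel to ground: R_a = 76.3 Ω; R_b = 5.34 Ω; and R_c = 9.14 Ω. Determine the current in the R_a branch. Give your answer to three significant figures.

Combine the parallel branches: R_p = (1/76.3 + 1/5.34 + 1/9.14)⁻¹ = 3.228 Ω.
Node voltage V_A = V_supply · R_p/(R_s + R_p) = 10.6 × 0.7961 = 8.438 V.
I(R_a) = V_A / R_a = 8.438/76.3 = 0.1106 A.

I ≈ 0.111 A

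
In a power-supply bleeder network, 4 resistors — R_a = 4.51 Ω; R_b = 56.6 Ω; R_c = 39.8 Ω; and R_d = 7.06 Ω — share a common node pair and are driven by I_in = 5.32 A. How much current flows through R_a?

ΣG = 1/4.51 + 1/56.6 + 1/39.8 + 1/7.06 = 0.4062.
R_a takes the fraction G_k/ΣG = 0.2217/0.4062 = 0.5459, so I = 5.32 × 0.5459 = 2.904 A.

I ≈ 2.90 A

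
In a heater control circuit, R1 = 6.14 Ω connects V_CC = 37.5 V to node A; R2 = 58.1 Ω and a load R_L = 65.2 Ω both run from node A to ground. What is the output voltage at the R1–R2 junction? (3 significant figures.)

V_out ≈ 31.3 V

First combine the lower leg with the load: R2 ‖ R_L = 30.72 Ω.
Voltage divider with the loaded lower leg: V_out = 37.5 × 30.72/(6.14 + 30.72) = 37.5 × 0.8334 = 31.25 V.
(Unloaded it would be 33.9 V; the load pulls it down.)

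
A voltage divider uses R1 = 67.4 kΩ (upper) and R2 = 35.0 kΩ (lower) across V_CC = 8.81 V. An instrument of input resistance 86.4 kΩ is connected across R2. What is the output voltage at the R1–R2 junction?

The load sits in parallel with R2, giving an effective lower resistance R2' = R2·R_L/(R2+R_L) = 24.91 kΩ.
Voltage divider with the loaded lower leg: V_out = 8.81 × 24.91/(67.4 + 24.91) = 8.81 × 0.2698 = 2.377 V.
(Unloaded it would be 3.01 V; the load pulls it down.)

V_out ≈ 2.38 V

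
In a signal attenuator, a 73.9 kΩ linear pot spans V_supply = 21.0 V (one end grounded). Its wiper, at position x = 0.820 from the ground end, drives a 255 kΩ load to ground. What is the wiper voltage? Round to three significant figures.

The pot divides into 13.30 kΩ above the wiper and 60.60 kΩ below.
(x·R_p) ‖ R_L = 48.96 kΩ.
V_out = 21.0 × 48.96/(13.30 + 48.96) = 16.51 V.
(Unloaded: V_out = x·V_supply = 17.2 V.)

V_out ≈ 16.5 V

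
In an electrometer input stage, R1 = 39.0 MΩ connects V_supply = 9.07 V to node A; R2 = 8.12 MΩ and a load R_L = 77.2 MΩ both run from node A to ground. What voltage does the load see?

R2 ‖ R_L = (8.12 × 77.2)/(8.12 + 77.2) = 7.347 MΩ.
Voltage divider with the loaded lower leg: V_out = 9.07 × 7.347/(39.0 + 7.347) = 9.07 × 0.1585 = 1.438 V.
(Unloaded it would be 1.56 V; the load pulls it down.)

V_out ≈ 1.44 V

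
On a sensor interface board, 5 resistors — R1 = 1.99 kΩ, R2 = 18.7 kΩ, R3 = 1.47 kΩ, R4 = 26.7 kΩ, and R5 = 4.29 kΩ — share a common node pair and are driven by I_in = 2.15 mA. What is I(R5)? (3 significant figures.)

Conductances: ΣG = 1/1.99 + 1/18.7 + 1/1.47 + 1/26.7 + 1/4.29 = 1.507 (1/kΩ).
By the current-divider rule, I = I_in · G_k/ΣG = 2.15 × 0.1547 = 0.3326 mA.

I ≈ 0.333 mA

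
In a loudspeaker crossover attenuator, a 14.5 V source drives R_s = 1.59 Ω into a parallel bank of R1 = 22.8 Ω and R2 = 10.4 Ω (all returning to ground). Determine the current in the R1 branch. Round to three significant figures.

Combine the parallel branches: R_p = (1/22.8 + 1/10.4)⁻¹ = 7.142 Ω.
V_A = 14.5 × 7.142/8.732 = 11.86 V.
Branch current I = V_A/R1 = 11.86/22.8 = 0.5202 A.
(Check via current divider: I_total = 1.661 A; share G_k/ΣG = 0.3133 → same result.)

I ≈ 0.520 A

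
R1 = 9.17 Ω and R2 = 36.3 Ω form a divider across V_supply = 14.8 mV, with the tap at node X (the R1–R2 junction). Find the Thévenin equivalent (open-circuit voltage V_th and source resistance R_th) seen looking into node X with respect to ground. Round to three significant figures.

With X open, the divider is unloaded: V_th = 14.8 × 36.3/45.47 = 11.82 mV.
Looking into X with the source shorted: R_th = R1·R2/(R1+R2) = 9.170 × 36.3/45.47 = 7.321 Ω.

V_th ≈ 11.8 mV, R_th ≈ 7.32 Ω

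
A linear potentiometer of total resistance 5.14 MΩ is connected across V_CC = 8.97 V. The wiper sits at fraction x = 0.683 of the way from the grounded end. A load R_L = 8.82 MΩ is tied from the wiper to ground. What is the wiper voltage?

V_out ≈ 5.44 V

The pot divides into 1.629 MΩ above the wiper and 3.511 MΩ below.
(x·R_p) ‖ R_L = 2.511 MΩ.
V_out = 8.97 × 2.511/(1.629 + 2.511) = 5.440 V.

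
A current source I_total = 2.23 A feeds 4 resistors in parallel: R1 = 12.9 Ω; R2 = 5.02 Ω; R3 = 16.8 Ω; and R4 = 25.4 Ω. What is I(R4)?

I ≈ 0.234 A

Total conductance ΣG = 1/12.9 + 1/5.02 + 1/16.8 + 1/25.4 = 0.3756 (units of 1/Ω).
R4 takes the fraction G_k/ΣG = 0.03937/0.3756 = 0.1048, so I = 2.23 × 0.1048 = 0.2337 A.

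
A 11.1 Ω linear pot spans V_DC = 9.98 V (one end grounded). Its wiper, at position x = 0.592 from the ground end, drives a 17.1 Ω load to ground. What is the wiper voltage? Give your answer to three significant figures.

V_out ≈ 5.11 V

Lower segment x·R_p = 6.571 Ω; upper segment (1−x)·R_p = 4.529 Ω.
Lower segment in parallel with the load: 6.571 ‖ 17.1 = 4.747 Ω.
Loaded-divider output: V_out = 9.98 × 0.5118 = 5.107 V.
(Unloaded: V_out = x·V_DC = 5.91 V.)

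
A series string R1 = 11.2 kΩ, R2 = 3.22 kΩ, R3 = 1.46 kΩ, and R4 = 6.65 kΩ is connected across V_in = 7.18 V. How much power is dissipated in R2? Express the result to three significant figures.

P ≈ 0.327 mW

ΣR = 22.53 kΩ → I = 7.18/22.53 = 0.3187 mA.
V(R2) = I·R = 1.026 V; P = V·I = 1.026 × 0.3187 = 0.3270 mW.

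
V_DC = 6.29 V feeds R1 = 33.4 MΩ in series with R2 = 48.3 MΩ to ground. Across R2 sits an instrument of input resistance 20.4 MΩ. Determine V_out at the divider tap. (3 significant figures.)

The load sits in parallel with R2, giving an effective lower resistance R2' = R2·R_L/(R2+R_L) = 14.34 MΩ.
Voltage divider with the loaded lower leg: V_out = 6.29 × 14.34/(33.4 + 14.34) = 6.29 × 0.3004 = 1.890 V.

V_out ≈ 1.89 V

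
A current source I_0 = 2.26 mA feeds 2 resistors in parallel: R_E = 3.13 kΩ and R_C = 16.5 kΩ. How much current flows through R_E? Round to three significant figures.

I ≈ 1.90 mA

For two parallel branches, I_k = I_0 · (other R)/(sum of R).
I(R_E) = 2.26 × 16.5/(3.13 + 16.5) = 2.26 × 0.8406 = 1.900 mA.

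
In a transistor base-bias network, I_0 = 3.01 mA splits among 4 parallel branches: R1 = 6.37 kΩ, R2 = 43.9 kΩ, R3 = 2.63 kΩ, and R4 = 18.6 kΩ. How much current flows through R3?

I ≈ 1.86 mA

Conductances: ΣG = 1/6.37 + 1/43.9 + 1/2.63 + 1/18.6 = 0.6138 (1/kΩ).
R3 takes the fraction G_k/ΣG = 0.3802/0.6138 = 0.6195, so I = 3.01 × 0.6195 = 1.865 mA.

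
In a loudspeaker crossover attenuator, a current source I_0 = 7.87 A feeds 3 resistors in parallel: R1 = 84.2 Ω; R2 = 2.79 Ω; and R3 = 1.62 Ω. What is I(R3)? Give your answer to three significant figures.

Conductances: ΣG = 1/84.2 + 1/2.79 + 1/1.62 = 0.9876 (1/Ω).
By the current-divider rule, I = I_0 · G_k/ΣG = 7.87 × 0.6250 = 4.919 A.

I ≈ 4.92 A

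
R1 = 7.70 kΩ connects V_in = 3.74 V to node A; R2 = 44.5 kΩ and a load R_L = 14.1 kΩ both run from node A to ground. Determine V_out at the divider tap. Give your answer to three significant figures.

R2 ‖ R_L = (44.5 × 14.1)/(44.5 + 14.1) = 10.71 kΩ.
Then V_out = V_in · R2'/(R1 + R2') = 3.74 × 10.71/18.41 = 2.176 V.

V_out ≈ 2.18 V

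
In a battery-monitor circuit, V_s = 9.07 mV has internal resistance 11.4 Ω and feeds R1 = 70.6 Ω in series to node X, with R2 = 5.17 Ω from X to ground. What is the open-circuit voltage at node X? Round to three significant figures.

V_th ≈ 0.538 mV

R1' = 11.4 + 70.6 = 82.00 Ω (source resistance + R1).
Open-circuit (no load on X): V_th = V_s · R2/(R1' + R2) = 9.07 × 5.17/(82.00 + 5.17) = 0.5379 mV.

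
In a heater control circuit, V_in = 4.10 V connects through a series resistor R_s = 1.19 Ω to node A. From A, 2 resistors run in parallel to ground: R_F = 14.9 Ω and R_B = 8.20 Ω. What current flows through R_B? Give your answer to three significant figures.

I ≈ 0.408 A

Equivalent of the parallel group: R_p = 5.289 Ω.
V_A by voltage divider: V_A = 4.10 × 5.289/(1.19 + 5.289) = 3.347 V.
I(R_B) = V_A / R_B = 3.347/8.20 = 0.4082 A.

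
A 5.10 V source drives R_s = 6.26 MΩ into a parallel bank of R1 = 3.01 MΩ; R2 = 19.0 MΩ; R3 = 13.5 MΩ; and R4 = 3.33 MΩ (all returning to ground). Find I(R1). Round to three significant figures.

I ≈ 0.295 µA

Equivalent of the parallel group: R_p = 1.317 MΩ.
Node voltage V_A = V_supply · R_p/(R_s + R_p) = 5.10 × 0.1738 = 0.8865 V.
I(R1) = V_A / R1 = 0.8865/3.01 = 0.2945 µA.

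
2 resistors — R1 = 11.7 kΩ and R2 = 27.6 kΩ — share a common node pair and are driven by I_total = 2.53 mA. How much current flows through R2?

With just two branches, the current splits inversely with resistance.
I(R2) = 2.53 × 11.7/(11.7 + 27.6) = 2.53 × 0.2977 = 0.7532 mA.

I ≈ 0.753 mA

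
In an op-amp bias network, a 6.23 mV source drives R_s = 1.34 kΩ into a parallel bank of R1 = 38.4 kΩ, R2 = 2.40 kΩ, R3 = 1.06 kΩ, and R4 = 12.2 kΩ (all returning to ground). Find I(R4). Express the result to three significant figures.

Parallel bank: R_p = 1/(1/38.4 + 1/2.40 + 1/1.06 + 1/12.2) = 0.6812 kΩ.
Node voltage V_A = V_CC · R_p/(R_s + R_p) = 6.23 × 0.3370 = 2.100 mV.
Branch current I = V_A/R4 = 2.100/12.2 = 0.1721 µA.

I ≈ 0.172 µA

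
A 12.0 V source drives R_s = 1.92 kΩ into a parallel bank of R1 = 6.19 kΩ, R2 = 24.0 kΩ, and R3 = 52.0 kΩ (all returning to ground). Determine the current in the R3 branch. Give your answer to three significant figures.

Parallel bank: R_p = 1/(1/6.19 + 1/24.0 + 1/52.0) = 4.495 kΩ.
Node voltage V_A = V_DC · R_p/(R_s + R_p) = 12.0 × 0.7007 = 8.409 V.
Branch current I = V_A/R3 = 8.409/52.0 = 0.1617 mA.
(Check via current divider: I_total = 1.870 mA; share G_k/ΣG = 0.08645 → same result.)

I ≈ 0.162 mA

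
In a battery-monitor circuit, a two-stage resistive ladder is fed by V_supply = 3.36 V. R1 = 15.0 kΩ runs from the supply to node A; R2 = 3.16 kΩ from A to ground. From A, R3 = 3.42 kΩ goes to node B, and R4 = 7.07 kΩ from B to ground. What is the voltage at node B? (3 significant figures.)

The second stage (R3 + R4 = 10.49 kΩ) loads node A in parallel with R2.
Effective lower resistance at A: R2 ‖ 10.49 = 2.428 kΩ.
First divider: V_A = V_supply · 2.428/(15.0 + 2.428) = 0.4682 V.
V_B = V_A × 0.6740 = 0.3155 V.

V_B ≈ 0.316 V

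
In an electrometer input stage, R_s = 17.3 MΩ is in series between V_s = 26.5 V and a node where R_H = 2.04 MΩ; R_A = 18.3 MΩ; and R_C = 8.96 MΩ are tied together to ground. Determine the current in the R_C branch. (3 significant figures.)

Combine the parallel branches: R_p = (1/2.04 + 1/18.3 + 1/8.96)⁻¹ = 1.523 MΩ.
V_A by voltage divider: V_A = 26.5 × 1.523/(17.3 + 1.523) = 2.145 V.
I(R_C) = V_A / R_C = 2.145/8.96 = 0.2394 µA.
(Check via current divider: I_total = 1.408 µA; share G_k/ΣG = 0.1700 → same result.)

I ≈ 0.239 µA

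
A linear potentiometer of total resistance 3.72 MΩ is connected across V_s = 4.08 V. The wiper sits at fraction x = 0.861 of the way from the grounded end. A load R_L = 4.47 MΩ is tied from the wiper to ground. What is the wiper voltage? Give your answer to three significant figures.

V_out ≈ 3.19 V

Lower segment x·R_p = 3.203 MΩ; upper segment (1−x)·R_p = 0.5171 MΩ.
(x·R_p) ‖ R_L = 1.866 MΩ.
Loaded-divider output: V_out = 4.08 × 0.7830 = 3.195 V.
(Unloaded: V_out = x·V_s = 3.51 V.)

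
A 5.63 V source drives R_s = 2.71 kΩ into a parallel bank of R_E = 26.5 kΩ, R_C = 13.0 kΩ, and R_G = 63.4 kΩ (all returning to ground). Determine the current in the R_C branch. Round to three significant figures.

Combine the parallel branches: R_p = (1/26.5 + 1/13.0 + 1/63.4)⁻¹ = 7.667 kΩ.
V_A = 5.63 × 7.667/10.38 = 4.160 V.
Branch current I = V_A/R_C = 4.160/13.0 = 0.3200 mA.
(Equivalently: I_total = 0.5426 mA, then current-divider fraction G_k/ΣG = 0.5898.)

I ≈ 0.320 mA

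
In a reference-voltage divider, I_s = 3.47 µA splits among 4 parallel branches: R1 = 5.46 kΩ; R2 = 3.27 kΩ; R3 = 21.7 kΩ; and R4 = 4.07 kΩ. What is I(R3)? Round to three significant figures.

Total conductance ΣG = 1/5.46 + 1/3.27 + 1/21.7 + 1/4.07 = 0.7807 (units of 1/kΩ).
By the current-divider rule, I = I_s · G_k/ΣG = 3.47 × 0.05902 = 0.2048 µA.

I ≈ 0.205 µA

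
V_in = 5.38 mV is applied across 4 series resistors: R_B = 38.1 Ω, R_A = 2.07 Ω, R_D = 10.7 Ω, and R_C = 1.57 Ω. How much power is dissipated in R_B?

P ≈ 0.401 µW

The common current is I = 5.38/52.44 = 0.1026 mA.
P(R_B) = I²·R_B = (0.1026)² × 38.1 = 0.4010 µW.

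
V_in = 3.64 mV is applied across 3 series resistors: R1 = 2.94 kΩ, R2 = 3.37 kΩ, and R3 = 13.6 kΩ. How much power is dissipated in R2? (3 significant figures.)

P ≈ 0.113 nW

Series current I = V_in/ΣR = 3.64/19.91 = 0.1828 µA.
P(R2) = I²·R2 = (0.1828)² × 3.37 = 0.1126 nW.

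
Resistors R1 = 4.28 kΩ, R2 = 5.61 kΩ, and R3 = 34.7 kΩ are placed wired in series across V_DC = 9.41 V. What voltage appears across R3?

Total series resistance ΣR = 4.28 + 5.61 + 34.7 = 44.59 kΩ.
V = V_DC · R/ΣR = 9.41 × 0.7782 = 7.323 V.

V ≈ 7.32 V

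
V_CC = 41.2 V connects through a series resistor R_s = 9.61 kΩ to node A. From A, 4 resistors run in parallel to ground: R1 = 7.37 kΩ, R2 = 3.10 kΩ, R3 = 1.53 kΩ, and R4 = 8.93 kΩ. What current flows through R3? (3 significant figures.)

Parallel bank: R_p = 1/(1/7.37 + 1/3.10 + 1/1.53 + 1/8.93) = 0.8171 kΩ.
Node voltage V_A = V_CC · R_p/(R_s + R_p) = 41.2 × 0.07836 = 3.229 V.
Branch current I = V_A/R3 = 3.229/1.53 = 2.110 mA.
(Equivalently: I_total = 3.951 mA, then current-divider fraction G_k/ΣG = 0.5341.)

I ≈ 2.11 mA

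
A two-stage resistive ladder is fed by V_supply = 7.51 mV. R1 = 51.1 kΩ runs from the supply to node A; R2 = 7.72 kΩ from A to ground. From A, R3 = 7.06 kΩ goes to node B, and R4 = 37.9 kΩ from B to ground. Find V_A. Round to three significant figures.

Node A sees R2 in parallel with the series input of stage 2, R3 + R4 = 44.96 kΩ.
Effective lower resistance at A: R2 ‖ 44.96 = 6.589 kΩ.
V_A = 7.51 × 6.589/(51.1 + 6.589) = 0.8577 mV.

V_A ≈ 0.858 mV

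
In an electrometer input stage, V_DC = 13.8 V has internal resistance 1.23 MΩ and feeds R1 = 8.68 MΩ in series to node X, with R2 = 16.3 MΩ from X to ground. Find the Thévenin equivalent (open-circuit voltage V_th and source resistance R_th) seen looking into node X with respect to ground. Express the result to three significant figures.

R1' = 1.23 + 8.68 = 9.910 MΩ (source resistance + R1).
With X open, the divider is unloaded: V_th = 13.8 × 16.3/26.21 = 8.582 V.
Looking into X with the source shorted: R_th = R1'·R2/(R1'+R2) = 9.910 × 16.3/26.21 = 6.163 MΩ.

V_th ≈ 8.58 V, R_th ≈ 6.16 MΩ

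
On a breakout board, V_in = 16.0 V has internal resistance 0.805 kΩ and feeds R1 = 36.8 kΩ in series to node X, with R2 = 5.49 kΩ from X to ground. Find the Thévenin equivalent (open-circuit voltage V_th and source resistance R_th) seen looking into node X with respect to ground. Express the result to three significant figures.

V_th ≈ 2.04 V, R_th ≈ 4.79 kΩ

R1' = 0.805 + 36.8 = 37.60 kΩ (source resistance + R1).
Open-circuit (no load on X): V_th = V_in · R2/(R1' + R2) = 16.0 × 5.49/(37.60 + 5.49) = 2.038 V.
Looking into X with the source shorted: R_th = R1'·R2/(R1'+R2) = 37.60 × 5.49/43.09 = 4.791 kΩ.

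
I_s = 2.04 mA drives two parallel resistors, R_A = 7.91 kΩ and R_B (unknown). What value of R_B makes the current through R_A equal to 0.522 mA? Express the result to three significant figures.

R_B ≈ 2.72 kΩ

In a two-way split, I_A/I_s = R_B/(R_A + R_B).
With f = 0.2559, R_B = R_A · f/(1−f) = 7.91 × 0.3439 = 2.720 kΩ.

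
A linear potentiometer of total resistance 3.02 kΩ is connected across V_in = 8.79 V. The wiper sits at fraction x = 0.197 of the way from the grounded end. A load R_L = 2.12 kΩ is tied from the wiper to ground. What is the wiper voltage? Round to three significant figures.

V_out ≈ 1.41 V

Split the track: R_lower = x·R_p = 0.5949 kΩ, R_upper = (1−x)·R_p = 2.425 kΩ.
(x·R_p) ‖ R_L = 0.4646 kΩ.
Then V_out = V_in · 0.4646/(2.425 + 0.4646) = 1.413 V.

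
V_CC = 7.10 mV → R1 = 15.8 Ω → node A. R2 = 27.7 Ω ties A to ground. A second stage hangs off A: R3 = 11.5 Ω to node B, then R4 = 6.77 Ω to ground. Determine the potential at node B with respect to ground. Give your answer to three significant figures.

The second stage (R3 + R4 = 18.27 Ω) loads node A in parallel with R2.
R2 ‖ (R3+R4) = 11.01 Ω.
So V_A = 7.10 × 0.4106 = 2.916 mV.
Stage 2 is unloaded, so V_B = V_A · R4/(R3+R4) = 2.916 × 6.77/18.27 = 1.080 mV.

V_B ≈ 1.08 mV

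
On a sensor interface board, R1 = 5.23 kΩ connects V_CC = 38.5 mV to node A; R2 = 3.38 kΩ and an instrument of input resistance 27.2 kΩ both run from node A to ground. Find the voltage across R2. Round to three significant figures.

V_out ≈ 14.1 mV

First combine the lower leg with the load: R2 ‖ R_L = 3.006 kΩ.
Then V_out = V_CC · R2'/(R1 + R2') = 38.5 × 3.006/8.236 = 14.05 mV.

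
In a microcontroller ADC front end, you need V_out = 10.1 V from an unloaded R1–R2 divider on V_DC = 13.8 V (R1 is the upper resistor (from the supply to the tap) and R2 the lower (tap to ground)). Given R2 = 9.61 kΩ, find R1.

The divider ratio is R2/(R1+R2) = 10.1/13.8 = 0.7319.
So R1 = R2 · (V_DC/V_out − 1) = 9.61 × (13.8/10.1 − 1) = 9.61 × 0.3663 = 3.520 kΩ.

R1 ≈ 3.52 kΩ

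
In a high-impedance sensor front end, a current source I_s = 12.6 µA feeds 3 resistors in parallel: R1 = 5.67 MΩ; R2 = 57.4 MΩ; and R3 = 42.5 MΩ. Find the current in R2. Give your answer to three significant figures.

I ≈ 1.01 µA

Total conductance ΣG = 1/5.67 + 1/57.4 + 1/42.5 = 0.2173 (units of 1/MΩ).
By the current-divider rule, I = I_s · G_k/ΣG = 12.6 × 0.08017 = 1.010 µA.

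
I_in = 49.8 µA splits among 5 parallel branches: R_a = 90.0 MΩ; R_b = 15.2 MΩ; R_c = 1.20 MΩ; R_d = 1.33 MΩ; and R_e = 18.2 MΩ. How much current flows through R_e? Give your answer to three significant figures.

Conductances: ΣG = 1/90.0 + 1/15.2 + 1/1.20 + 1/1.33 + 1/18.2 = 1.717 (1/MΩ).
By the current-divider rule, I = I_in · G_k/ΣG = 49.8 × 0.03200 = 1.594 µA.

I ≈ 1.59 µA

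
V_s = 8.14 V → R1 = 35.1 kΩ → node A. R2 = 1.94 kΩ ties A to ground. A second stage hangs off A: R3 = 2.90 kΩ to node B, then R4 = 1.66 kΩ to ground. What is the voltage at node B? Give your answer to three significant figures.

V_B ≈ 0.111 V

Looking into the second stage from A: R3 + R4 = 4.560 kΩ appears in parallel with R2.
Effective lower resistance at A: R2 ‖ 4.560 = 1.361 kΩ.
So V_A = 8.14 × 0.03733 = 0.3038 V.
Then the unloaded second divider: V_B = V_A × R4/(R3+R4) = 0.3038 × 0.3640 = 0.1106 V.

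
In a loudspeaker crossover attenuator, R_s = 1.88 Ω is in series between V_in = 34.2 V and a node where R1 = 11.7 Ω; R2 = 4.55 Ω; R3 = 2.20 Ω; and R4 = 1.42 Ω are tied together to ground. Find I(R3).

Parallel bank: R_p = 1/(1/11.7 + 1/4.55 + 1/2.20 + 1/1.42) = 0.6831 Ω.
V_A by voltage divider: V_A = 34.2 × 0.6831/(1.88 + 0.6831) = 9.114 V.
I(R3) = V_A / R3 = 9.114/2.20 = 4.143 A.

I ≈ 4.14 A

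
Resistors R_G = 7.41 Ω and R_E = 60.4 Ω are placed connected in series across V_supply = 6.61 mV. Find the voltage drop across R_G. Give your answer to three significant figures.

ΣR = 7.41 + 60.4 = 67.81 Ω.
Voltage divider: V = V_supply · (7.410 / 67.81) = 6.61 × 0.1093 = 0.7223 mV.

V ≈ 0.722 mV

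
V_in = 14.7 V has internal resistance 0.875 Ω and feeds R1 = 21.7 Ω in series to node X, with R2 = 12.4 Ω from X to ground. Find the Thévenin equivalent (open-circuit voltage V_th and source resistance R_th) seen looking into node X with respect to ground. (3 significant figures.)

V_th ≈ 5.21 V, R_th ≈ 8.00 Ω

R1' = 0.875 + 21.7 = 22.57 Ω (source resistance + R1).
Open-circuit (no load on X): V_th = V_in · R2/(R1' + R2) = 14.7 × 12.4/(22.57 + 12.4) = 5.212 V.
With V_in suppressed (replaced by a short), R_th = R1' ‖ R2 = (22.57 × 12.4)/(22.57 + 12.4) = 8.004 Ω.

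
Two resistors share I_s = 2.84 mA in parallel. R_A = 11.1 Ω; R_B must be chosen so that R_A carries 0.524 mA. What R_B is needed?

R_B ≈ 2.51 Ω

Two-branch current divider: I_A = I_s · R_B/(R_A + R_B).
0.524/2.84 = R_B/(R_A + R_B) → R_B = R_A · (0.1845)/(1 − 0.1845) = 11.1 × 0.2263 = 2.511 Ω.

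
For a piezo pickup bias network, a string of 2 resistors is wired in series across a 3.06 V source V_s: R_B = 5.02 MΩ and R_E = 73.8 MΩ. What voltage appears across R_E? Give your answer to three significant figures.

Total series resistance ΣR = 5.02 + 73.8 = 78.82 MΩ.
Voltage divider: V = V_s · (73.80 / 78.82) = 3.06 × 0.9363 = 2.865 V.

V ≈ 2.87 V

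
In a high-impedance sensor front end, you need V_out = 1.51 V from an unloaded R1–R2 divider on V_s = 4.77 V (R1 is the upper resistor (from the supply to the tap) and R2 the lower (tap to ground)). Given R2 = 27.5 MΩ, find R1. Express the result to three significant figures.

R1 ≈ 59.4 MΩ

The divider ratio is R2/(R1+R2) = 1.51/4.77 = 0.3166.
R1 = R2·(1/k − 1) = 27.5 × 2.159 = 59.37 MΩ.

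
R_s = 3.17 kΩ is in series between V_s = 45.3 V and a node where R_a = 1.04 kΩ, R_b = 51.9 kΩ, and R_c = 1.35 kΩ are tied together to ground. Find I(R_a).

Combine the parallel branches: R_p = (1/1.04 + 1/51.9 + 1/1.35)⁻¹ = 0.5809 kΩ.
Node voltage V_A = V_s · R_p/(R_s + R_p) = 45.3 × 0.1549 = 7.015 V.
I(R_a) = V_A / R_a = 7.015/1.04 = 6.745 mA.
(Check via current divider: I_total = 12.08 mA; share G_k/ΣG = 0.5585 → same result.)

I ≈ 6.75 mA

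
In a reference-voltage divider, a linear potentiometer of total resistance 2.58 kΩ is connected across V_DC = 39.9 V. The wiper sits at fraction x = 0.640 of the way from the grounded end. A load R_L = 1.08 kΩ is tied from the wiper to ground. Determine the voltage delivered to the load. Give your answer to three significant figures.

V_out ≈ 16.5 V

Lower segment x·R_p = 1.651 kΩ; upper segment (1−x)·R_p = 0.9288 kΩ.
Lower segment in parallel with the load: 1.651 ‖ 1.08 = 0.6529 kΩ.
V_out = 39.9 × 0.6529/(0.9288 + 0.6529) = 16.47 V.
(Unloaded: V_out = x·V_DC = 25.5 V.)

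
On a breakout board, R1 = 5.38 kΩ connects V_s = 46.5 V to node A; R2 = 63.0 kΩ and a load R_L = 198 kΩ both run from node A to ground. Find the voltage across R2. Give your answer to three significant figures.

V_out ≈ 41.8 V

The load sits in parallel with R2, giving an effective lower resistance R2' = R2·R_L/(R2+R_L) = 47.79 kΩ.
Voltage divider with the loaded lower leg: V_out = 46.5 × 47.79/(5.38 + 47.79) = 46.5 × 0.8988 = 41.80 V.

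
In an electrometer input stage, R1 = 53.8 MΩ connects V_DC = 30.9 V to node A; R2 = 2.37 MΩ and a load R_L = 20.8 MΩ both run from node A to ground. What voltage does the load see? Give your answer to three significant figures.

V_out ≈ 1.18 V

The load sits in parallel with R2, giving an effective lower resistance R2' = R2·R_L/(R2+R_L) = 2.128 MΩ.
Now apply the divider: V_out = 30.9 × 0.03804 = 1.175 V.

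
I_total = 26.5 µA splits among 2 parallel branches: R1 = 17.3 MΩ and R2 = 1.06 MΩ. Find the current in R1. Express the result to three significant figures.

Two-branch current divider: I_k = I_total · R_other/(R_1 + R_2).
I(R1) = 26.5 × 1.06/(17.3 + 1.06) = 26.5 × 0.05773 = 1.530 µA.

I ≈ 1.53 µA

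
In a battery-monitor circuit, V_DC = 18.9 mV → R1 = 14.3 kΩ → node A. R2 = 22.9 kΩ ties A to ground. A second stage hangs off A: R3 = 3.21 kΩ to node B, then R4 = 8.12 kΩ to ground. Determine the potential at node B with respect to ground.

The second stage (R3 + R4 = 11.33 kΩ) loads node A in parallel with R2.
R2 ‖ (R3+R4) = 7.580 kΩ.
So V_A = 18.9 × 0.3464 = 6.548 mV.
V_B = V_A × 0.7167 = 4.692 mV.

V_B ≈ 4.69 mV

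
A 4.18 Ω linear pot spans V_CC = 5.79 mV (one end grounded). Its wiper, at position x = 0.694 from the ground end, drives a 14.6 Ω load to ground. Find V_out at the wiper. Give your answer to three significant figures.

The pot divides into 1.279 Ω above the wiper and 2.901 Ω below.
Lower segment in parallel with the load: 2.901 ‖ 14.6 = 2.420 Ω.
V_out = 5.79 × 2.420/(1.279 + 2.420) = 3.788 mV.

V_out ≈ 3.79 mV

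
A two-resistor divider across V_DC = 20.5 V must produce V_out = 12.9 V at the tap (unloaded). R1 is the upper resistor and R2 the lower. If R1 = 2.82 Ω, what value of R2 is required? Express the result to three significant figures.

Required fraction k = V_out/V_DC = 0.6293.
Rearranging, R2 = R1·k/(1−k) = 2.82 × 1.697 = 4.787 Ω.

R2 ≈ 4.79 Ω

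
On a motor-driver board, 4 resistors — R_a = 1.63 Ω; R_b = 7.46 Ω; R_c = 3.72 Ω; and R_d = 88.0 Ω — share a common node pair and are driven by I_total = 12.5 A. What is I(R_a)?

I ≈ 7.46 A

ΣG = 1/1.63 + 1/7.46 + 1/3.72 + 1/88.0 = 1.028.
By the current-divider rule, I = I_total · G_k/ΣG = 12.5 × 0.5969 = 7.462 A.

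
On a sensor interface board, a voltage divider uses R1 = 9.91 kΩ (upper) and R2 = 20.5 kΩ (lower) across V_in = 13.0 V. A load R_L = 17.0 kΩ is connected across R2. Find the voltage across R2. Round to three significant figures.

First combine the lower leg with the load: R2 ‖ R_L = 9.293 kΩ.
Now apply the divider: V_out = 13.0 × 0.4839 = 6.291 V.

V_out ≈ 6.29 V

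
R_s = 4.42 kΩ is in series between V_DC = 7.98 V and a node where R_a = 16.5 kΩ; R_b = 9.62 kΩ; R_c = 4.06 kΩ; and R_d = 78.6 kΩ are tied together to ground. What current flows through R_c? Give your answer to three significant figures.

Combine the parallel branches: R_p = (1/16.5 + 1/9.62 + 1/4.06 + 1/78.6)⁻¹ = 2.361 kΩ.
V_A = 7.98 × 2.361/6.781 = 2.778 V.
Branch current I = V_A/R_c = 2.778/4.06 = 0.6843 mA.

I ≈ 0.684 mA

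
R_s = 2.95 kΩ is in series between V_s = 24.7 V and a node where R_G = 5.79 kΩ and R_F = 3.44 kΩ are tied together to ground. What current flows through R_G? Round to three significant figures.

Parallel bank: R_p = 1/(1/5.79 + 1/3.44) = 2.158 kΩ.
V_A by voltage divider: V_A = 24.7 × 2.158/(2.95 + 2.158) = 10.43 V.
I(R_G) = V_A / R_G = 10.43/5.79 = 1.802 mA.

I ≈ 1.80 mA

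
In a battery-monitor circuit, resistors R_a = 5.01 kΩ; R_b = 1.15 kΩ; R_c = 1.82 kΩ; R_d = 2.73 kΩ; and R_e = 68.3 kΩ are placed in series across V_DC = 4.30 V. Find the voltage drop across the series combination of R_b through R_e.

Series total: ΣR = 5.01 + 1.15 + 1.82 + 2.73 + 68.3 = 79.01 kΩ.
R_{R_b..R_e} = 1.15 + 1.82 + 2.73 + 68.3 = 74.00 kΩ.
V = V_DC · R/ΣR = 4.30 × 0.9366 = 4.027 V.

V ≈ 4.03 V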